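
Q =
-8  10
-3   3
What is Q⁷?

[[-12482, 20590], [-6177, 10167]]

tr Q = -5 and det Q = 6, so the characteristic polynomial is λ² − (-5)λ + (6) with roots -3 and -2.
Eigenvectors give P = [[2, -5], [1, -3]] with P⁻¹ = [[3, -5], [1, -2]], and Q = P·diag(-3, -2)·P⁻¹.
Then Q⁷ = P·diag(-2187, -128)·P⁻¹ = [[-4374, 640], [-2187, 384]] · [[3, -5], [1, -2]] = [[-12482, 20590], [-6177, 10167]].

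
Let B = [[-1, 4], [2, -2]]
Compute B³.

B² = [[9, -12], [-6, 12]]
B³ = [[-33, 60], [30, -48]]

[[-33, 60], [30, -48]]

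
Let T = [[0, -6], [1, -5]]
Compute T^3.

tr T = -5 and det T = 6, so the characteristic polynomial is λ² − (-5)λ + (6) with roots -3 and -2.
Eigenvectors give P = [[-2, 3], [-1, 1]] with P⁻¹ = [[1, -3], [1, -2]], and T = P·diag(-3, -2)·P⁻¹.
Then T^3 = P·diag(-27, -8)·P⁻¹ = [[54, -24], [27, -8]] · [[1, -3], [1, -2]] = [[30, -114], [19, -65]].

[[30, -114], [19, -65]]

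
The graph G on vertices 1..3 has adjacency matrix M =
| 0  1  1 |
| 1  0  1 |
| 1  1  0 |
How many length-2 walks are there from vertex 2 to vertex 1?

The number of length-2 walks from vertex 2 to vertex 1 is entry (2,1) of M², where M is the adjacency matrix.
M² = [[2, 1, 1], [1, 2, 1], [1, 1, 2]]

1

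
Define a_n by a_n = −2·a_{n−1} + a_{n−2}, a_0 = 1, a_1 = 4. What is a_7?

606

With companion matrix C = [[−2, 1], [1, 0]], [a_n, a_{n−1}]ᵀ = C·[a_{n−1}, a_{n−2}]ᵀ, so [a_7, a_6]ᵀ = C⁶·[a_1, a_0]ᵀ.
C⁶ = [[169, −70], [−70, 29]], giving [a_7, a_6]ᵀ = [[606], [−251]].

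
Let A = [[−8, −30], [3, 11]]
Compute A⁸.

[[−2294, −7650], [765, 2551]]

tr A = 3 and det A = 2, so the characteristic polynomial is λ² − (3)λ + (2) with roots 1 and 2.
Eigenvectors give P = [[10, −3], [−3, 1]] with P⁻¹ = [[1, 3], [3, 10]], and A = P·diag(1, 2)·P⁻¹.
Then A⁸ = P·diag(1, 256)·P⁻¹ = [[10, −768], [−3, 256]] · [[1, 3], [3, 10]] = [[−2294, −7650], [765, 2551]].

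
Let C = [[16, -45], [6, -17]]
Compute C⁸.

[[-1274, 3825], [-510, 1531]]

tr C = -1 and det C = -2, so the characteristic polynomial is λ² − (-1)λ + (-2) with roots -2 and 1.
Eigenvectors give P = [[5, -3], [2, -1]] with P⁻¹ = [[-1, 3], [-2, 5]], and C = P·diag(-2, 1)·P⁻¹.
Then C⁸ = P·diag(256, 1)·P⁻¹ = [[1280, -3], [512, -1]] · [[-1, 3], [-2, 5]] = [[-1274, 3825], [-510, 1531]].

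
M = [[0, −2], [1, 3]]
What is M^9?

tr M = 3 and det M = 2, so the characteristic polynomial is λ² − (3)λ + (2) with roots 2 and 1.
Eigenvectors give P = [[−1, 2], [1, −1]] with P⁻¹ = [[1, 2], [1, 1]], and M = P·diag(2, 1)·P⁻¹.
Then M^9 = P·diag(512, 1)·P⁻¹ = [[−512, 2], [512, −1]] · [[1, 2], [1, 1]] = [[−510, −1022], [511, 1023]].

[[−510, −1022], [511, 1023]]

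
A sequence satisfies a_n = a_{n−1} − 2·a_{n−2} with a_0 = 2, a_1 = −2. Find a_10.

90

With companion matrix C = [[1, −2], [1, 0]], [a_n, a_{n−1}]ᵀ = C·[a_{n−1}, a_{n−2}]ᵀ, so [a_10, a_9]ᵀ = C^9·[a_1, a_0]ᵀ.
C^9 = [[−11, 34], [−17, 6]], giving [a_10, a_9]ᵀ = [[90], [46]].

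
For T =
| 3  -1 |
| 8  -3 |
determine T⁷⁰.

T² = I (check: tr T = 0 and det T = -1), so T⁷⁰ = I since 70 is even.

[[1, 0], [0, 1]]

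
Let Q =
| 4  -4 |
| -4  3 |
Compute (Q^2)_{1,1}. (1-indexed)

32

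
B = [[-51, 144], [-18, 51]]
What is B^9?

[[-334611, 944784], [-118098, 334611]]

tr B = 0 and det B = -9, so the characteristic polynomial is λ² − (0)λ + (-9) with roots 3 and -3.
Eigenvectors give P = [[-8, 3], [-3, 1]] with P⁻¹ = [[1, -3], [3, -8]], and B = P·diag(3, -3)·P⁻¹.
Then B^9 = P·diag(19683, -19683)·P⁻¹ = [[-157464, -59049], [-59049, -19683]] · [[1, -3], [3, -8]] = [[-334611, 944784], [-118098, 334611]].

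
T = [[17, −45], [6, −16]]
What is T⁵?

tr T = 1 and det T = −2, so the characteristic polynomial is λ² − (1)λ + (−2) with roots −1 and 2.
Eigenvectors give P = [[−5, −3], [−2, −1]] with P⁻¹ = [[1, −3], [−2, 5]], and T = P·diag(−1, 2)·P⁻¹.
Then T⁵ = P·diag(−1, 32)·P⁻¹ = [[5, −96], [2, −32]] · [[1, −3], [−2, 5]] = [[197, −495], [66, −166]].

[[197, −495], [66, −166]]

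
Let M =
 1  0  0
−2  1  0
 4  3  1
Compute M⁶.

[[1, 0, 0], [−12, 1, 0], [−66, 18, 1]]

M = I + N where N = [[0, 0, 0], [−2, 0, 0], [4, 3, 0]] is strictly lower-triangular, so N³ = 0.
(I + N)⁶ = I + 6·N + 15·N² = [[1, 0, 0], [−12, 1, 0], [−66, 18, 1]].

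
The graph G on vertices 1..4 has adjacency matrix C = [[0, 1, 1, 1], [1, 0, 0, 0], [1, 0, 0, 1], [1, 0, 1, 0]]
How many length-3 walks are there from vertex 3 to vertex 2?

The number of length-3 walks from vertex 3 to vertex 2 is entry (3,2) of C^3, where C is the adjacency matrix.
C^2 = [[3, 0, 1, 1], [0, 1, 1, 1], [1, 1, 2, 1], [1, 1, 1, 2]]
C^3 = [[2, 3, 4, 4], [3, 0, 1, 1], [4, 1, 2, 3], [4, 1, 3, 2]]

1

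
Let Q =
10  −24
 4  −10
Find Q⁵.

[[160, −384], [64, −160]]

tr Q = 0 and det Q = −4, so the characteristic polynomial is λ² − (0)λ + (−4) with roots 2 and −2.
Eigenvectors give P = [[3, 2], [1, 1]] with P⁻¹ = [[1, −2], [−1, 3]], and Q = P·diag(2, −2)·P⁻¹.
Then Q⁵ = P·diag(32, −32)·P⁻¹ = [[96, −64], [32, −32]] · [[1, −2], [−1, 3]] = [[160, −384], [64, −160]].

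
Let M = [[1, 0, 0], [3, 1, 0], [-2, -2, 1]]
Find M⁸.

[[1, 0, 0], [24, 1, 0], [-184, -16, 1]]

M = I + N where N = [[0, 0, 0], [3, 0, 0], [-2, -2, 0]] is strictly lower-triangular, so N³ = 0.
(I + N)⁸ = I + 8·N + 28·N² = [[1, 0, 0], [24, 1, 0], [-184, -16, 1]].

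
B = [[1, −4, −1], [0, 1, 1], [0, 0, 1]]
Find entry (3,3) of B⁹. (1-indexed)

B = I + N where N = [[0, −4, −1], [0, 0, 1], [0, 0, 0]] is strictly upper-triangular, so N³ = 0.
(I + N)⁹ = I + 9·N + 36·N² = [[1, −36, −153], [0, 1, 9], [0, 0, 1]].

1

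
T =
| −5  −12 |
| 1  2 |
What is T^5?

tr T = −3 and det T = 2, so the characteristic polynomial is λ² − (−3)λ + (2) with roots −1 and −2.
Eigenvectors give P = [[−3, −4], [1, 1]] with P⁻¹ = [[1, 4], [−1, −3]], and T = P·diag(−1, −2)·P⁻¹.
Then T^5 = P·diag(−1, −32)·P⁻¹ = [[3, 128], [−1, −32]] · [[1, 4], [−1, −3]] = [[−125, −372], [31, 92]].

[[−125, −372], [31, 92]]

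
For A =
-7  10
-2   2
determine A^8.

[[31781, -63050], [12610, -24964]]

tr A = -5 and det A = 6, so the characteristic polynomial is λ² − (-5)λ + (6) with roots -3 and -2.
Eigenvectors give P = [[5, 2], [2, 1]] with P⁻¹ = [[1, -2], [-2, 5]], and A = P·diag(-3, -2)·P⁻¹.
Then A^8 = P·diag(6561, 256)·P⁻¹ = [[32805, 512], [13122, 256]] · [[1, -2], [-2, 5]] = [[31781, -63050], [12610, -24964]].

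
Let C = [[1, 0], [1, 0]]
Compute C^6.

[[1, 0], [1, 0]]

C² = C (a projection; rank 1, trace 1), so C^6 = C.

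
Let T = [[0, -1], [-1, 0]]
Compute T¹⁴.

[[1, 0], [0, 1]]

T² = I (check: tr T = 0 and det T = -1), so T¹⁴ = I since 14 is even.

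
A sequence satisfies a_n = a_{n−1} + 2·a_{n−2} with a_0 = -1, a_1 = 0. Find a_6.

With companion matrix A = [[1, 2], [1, 0]], [a_n, a_{n−1}]ᵀ = A·[a_{n−1}, a_{n−2}]ᵀ, so [a_6, a_5]ᵀ = A⁵·[a_1, a_0]ᵀ.
A⁵ = [[21, 22], [11, 10]], giving [a_6, a_5]ᵀ = [[-22], [-10]].

-22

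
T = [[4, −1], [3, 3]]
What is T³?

T² = [[13, −7], [21, 6]]
T³ = [[31, −34], [102, −3]]

[[31, −34], [102, −3]]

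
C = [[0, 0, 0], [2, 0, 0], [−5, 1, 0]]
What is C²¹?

[[0, 0, 0], [0, 0, 0], [0, 0, 0]]

C is strictly triangular, hence nilpotent: C³ = 0, so C²¹ = 0.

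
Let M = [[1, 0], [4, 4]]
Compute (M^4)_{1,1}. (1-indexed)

1

M^2 = [[1, 0], [20, 16]]
M^3 = [[1, 0], [84, 64]]
M^4 = [[1, 0], [340, 256]]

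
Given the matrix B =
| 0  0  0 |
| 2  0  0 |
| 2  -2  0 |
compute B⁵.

B is strictly triangular, hence nilpotent: B³ = 0, so B⁵ = 0.

[[0, 0, 0], [0, 0, 0], [0, 0, 0]]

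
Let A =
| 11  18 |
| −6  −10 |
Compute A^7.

[[515, 774], [−258, −388]]

tr A = 1 and det A = −2, so the characteristic polynomial is λ² − (1)λ + (−2) with roots −1 and 2.
Eigenvectors give P = [[−3, −2], [2, 1]] with P⁻¹ = [[1, 2], [−2, −3]], and A = P·diag(−1, 2)·P⁻¹.
Then A^7 = P·diag(−1, 128)·P⁻¹ = [[3, −256], [−2, 128]] · [[1, 2], [−2, −3]] = [[515, 774], [−258, −388]].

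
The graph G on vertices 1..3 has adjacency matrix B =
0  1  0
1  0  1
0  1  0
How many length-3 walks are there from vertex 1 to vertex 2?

2

The number of length-3 walks from vertex 1 to vertex 2 is entry (1,2) of B^3, where B is the adjacency matrix.
B^2 = [[1, 0, 1], [0, 2, 0], [1, 0, 1]]
B^3 = [[0, 2, 0], [2, 0, 2], [0, 2, 0]]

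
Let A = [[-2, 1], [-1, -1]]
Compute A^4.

A^2 = [[3, -3], [3, 0]]
A^3 = [[-3, 6], [-6, 3]]
A^4 = [[0, -9], [9, -9]]

[[0, -9], [9, -9]]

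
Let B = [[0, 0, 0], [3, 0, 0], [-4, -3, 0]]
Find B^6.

[[0, 0, 0], [0, 0, 0], [0, 0, 0]]

B is strictly triangular, hence nilpotent: B^3 = 0, so B^6 = 0.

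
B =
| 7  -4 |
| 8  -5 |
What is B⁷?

tr B = 2 and det B = -3, so the characteristic polynomial is λ² − (2)λ + (-3) with roots -1 and 3.
Eigenvectors give P = [[-1, 1], [-2, 1]] with P⁻¹ = [[1, -1], [2, -1]], and B = P·diag(-1, 3)·P⁻¹.
Then B⁷ = P·diag(-1, 2187)·P⁻¹ = [[1, 2187], [2, 2187]] · [[1, -1], [2, -1]] = [[4375, -2188], [4376, -2189]].

[[4375, -2188], [4376, -2189]]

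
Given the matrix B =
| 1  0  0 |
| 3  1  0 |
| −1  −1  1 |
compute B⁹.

[[1, 0, 0], [27, 1, 0], [−117, −9, 1]]

B = I + N where N = [[0, 0, 0], [3, 0, 0], [−1, −1, 0]] is strictly lower-triangular, so N³ = 0.
(I + N)⁹ = I + 9·N + 36·N² = [[1, 0, 0], [27, 1, 0], [−117, −9, 1]].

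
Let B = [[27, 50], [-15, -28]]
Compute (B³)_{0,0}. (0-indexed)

tr B = -1 and det B = -6, so the characteristic polynomial is λ² − (-1)λ + (-6) with roots -3 and 2.
Eigenvectors give P = [[-5, -2], [3, 1]] with P⁻¹ = [[1, 2], [-3, -5]], and B = P·diag(-3, 2)·P⁻¹.
Then B³ = P·diag(-27, 8)·P⁻¹ = [[135, -16], [-81, 8]] · [[1, 2], [-3, -5]] = [[183, 350], [-105, -202]].

183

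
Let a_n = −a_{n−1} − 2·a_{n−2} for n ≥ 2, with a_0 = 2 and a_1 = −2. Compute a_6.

With companion matrix T = [[−1, −2], [1, 0]], [a_n, a_{n−1}]ᵀ = T·[a_{n−1}, a_{n−2}]ᵀ, so [a_6, a_5]ᵀ = T^5·[a_1, a_0]ᵀ.
T^5 = [[−5, 2], [−1, −6]], giving [a_6, a_5]ᵀ = [[14], [−10]].

14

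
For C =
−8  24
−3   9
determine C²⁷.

[[−8, 24], [−3, 9]]

C² = C (a projection; rank 1, trace 1), so C²⁷ = C.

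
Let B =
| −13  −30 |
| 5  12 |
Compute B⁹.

[[−60073, −121170], [20195, 40902]]

tr B = −1 and det B = −6, so the characteristic polynomial is λ² − (−1)λ + (−6) with roots 2 and −3.
Eigenvectors give P = [[2, −3], [−1, 1]] with P⁻¹ = [[−1, −3], [−1, −2]], and B = P·diag(2, −3)·P⁻¹.
Then B⁹ = P·diag(512, −19683)·P⁻¹ = [[1024, 59049], [−512, −19683]] · [[−1, −3], [−1, −2]] = [[−60073, −121170], [20195, 40902]].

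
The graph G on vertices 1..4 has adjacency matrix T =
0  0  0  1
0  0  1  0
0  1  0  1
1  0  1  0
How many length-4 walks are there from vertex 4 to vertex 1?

The number of length-4 walks from vertex 4 to vertex 1 is entry (4,1) of T⁴, where T is the adjacency matrix.
T² = [[1, 0, 1, 0], [0, 1, 0, 1], [1, 0, 2, 0], [0, 1, 0, 2]]
T³ = [[0, 1, 0, 2], [1, 0, 2, 0], [0, 2, 0, 3], [2, 0, 3, 0]]
T⁴ = [[2, 0, 3, 0], [0, 2, 0, 3], [3, 0, 5, 0], [0, 3, 0, 5]]

0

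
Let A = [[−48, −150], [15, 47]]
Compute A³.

[[−342, −1050], [105, 323]]

tr A = −1 and det A = −6, so the characteristic polynomial is λ² − (−1)λ + (−6) with roots 2 and −3.
Eigenvectors give P = [[3, 10], [−1, −3]] with P⁻¹ = [[−3, −10], [1, 3]], and A = P·diag(2, −3)·P⁻¹.
Then A³ = P·diag(8, −27)·P⁻¹ = [[24, −270], [−8, 81]] · [[−3, −10], [1, 3]] = [[−342, −1050], [105, 323]].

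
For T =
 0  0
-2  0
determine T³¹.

[[0, 0], [0, 0]]

T is strictly triangular, hence nilpotent: T² = 0, so T³¹ = 0.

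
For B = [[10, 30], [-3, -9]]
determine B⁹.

[[10, 30], [-3, -9]]

B² = B (a projection; rank 1, trace 1), so B⁹ = B.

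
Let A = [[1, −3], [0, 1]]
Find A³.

A = I + N where N = [[0, −3], [0, 0]] is strictly upper-triangular, so N² = 0.
(I + N)³ = I + 3·N = [[1, −9], [0, 1]].

[[1, −9], [0, 1]]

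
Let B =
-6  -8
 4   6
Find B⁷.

tr B = 0 and det B = -4, so the characteristic polynomial is λ² − (0)λ + (-4) with roots -2 and 2.
Eigenvectors give P = [[-2, -1], [1, 1]] with P⁻¹ = [[-1, -1], [1, 2]], and B = P·diag(-2, 2)·P⁻¹.
Then B⁷ = P·diag(-128, 128)·P⁻¹ = [[256, -128], [-128, 128]] · [[-1, -1], [1, 2]] = [[-384, -512], [256, 384]].

[[-384, -512], [256, 384]]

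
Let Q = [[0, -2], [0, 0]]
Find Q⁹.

[[0, 0], [0, 0]]

Q is strictly triangular, hence nilpotent: Q² = 0, so Q⁹ = 0.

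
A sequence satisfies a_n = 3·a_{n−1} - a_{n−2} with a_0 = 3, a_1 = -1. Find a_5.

With companion matrix A = [[3, -1], [1, 0]], [a_n, a_{n−1}]ᵀ = A·[a_{n−1}, a_{n−2}]ᵀ, so [a_5, a_4]ᵀ = A^4·[a_1, a_0]ᵀ.
A^4 = [[55, -21], [21, -8]], giving [a_5, a_4]ᵀ = [[-118], [-45]].

-118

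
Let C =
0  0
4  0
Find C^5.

C is strictly triangular, hence nilpotent: C^2 = 0, so C^5 = 0.

[[0, 0], [0, 0]]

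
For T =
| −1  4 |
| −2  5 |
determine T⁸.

[[−6559, 13120], [−6560, 13121]]

tr T = 4 and det T = 3, so the characteristic polynomial is λ² − (4)λ + (3) with roots 1 and 3.
Eigenvectors give P = [[2, −1], [1, −1]] with P⁻¹ = [[1, −1], [1, −2]], and T = P·diag(1, 3)·P⁻¹.
Then T⁸ = P·diag(1, 6561)·P⁻¹ = [[2, −6561], [1, −6561]] · [[1, −1], [1, −2]] = [[−6559, 13120], [−6560, 13121]].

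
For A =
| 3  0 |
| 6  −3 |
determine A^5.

[[243, 0], [486, −243]]

tr A = 0 and det A = −9, so the characteristic polynomial is λ² − (0)λ + (−9) with roots 3 and −3.
Eigenvectors give P = [[1, 0], [1, −1]] with P⁻¹ = [[1, 0], [1, −1]], and A = P·diag(3, −3)·P⁻¹.
Then A^5 = P·diag(243, −243)·P⁻¹ = [[243, 0], [243, 243]] · [[1, 0], [1, −1]] = [[243, 0], [486, −243]].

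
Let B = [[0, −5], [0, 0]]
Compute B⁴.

[[0, 0], [0, 0]]

B is strictly triangular, hence nilpotent: B² = 0, so B⁴ = 0.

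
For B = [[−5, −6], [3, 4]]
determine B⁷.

[[−257, −258], [129, 130]]

tr B = −1 and det B = −2, so the characteristic polynomial is λ² − (−1)λ + (−2) with roots −2 and 1.
Eigenvectors give P = [[−2, −1], [1, 1]] with P⁻¹ = [[−1, −1], [1, 2]], and B = P·diag(−2, 1)·P⁻¹.
Then B⁷ = P·diag(−128, 1)·P⁻¹ = [[256, −1], [−128, 1]] · [[−1, −1], [1, 2]] = [[−257, −258], [129, 130]].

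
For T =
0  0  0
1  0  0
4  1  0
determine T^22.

[[0, 0, 0], [0, 0, 0], [0, 0, 0]]

T is strictly triangular, hence nilpotent: T^3 = 0, so T^22 = 0.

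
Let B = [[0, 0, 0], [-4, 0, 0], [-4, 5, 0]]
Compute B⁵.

[[0, 0, 0], [0, 0, 0], [0, 0, 0]]

B is strictly triangular, hence nilpotent: B³ = 0, so B⁵ = 0.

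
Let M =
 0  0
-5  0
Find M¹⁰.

M is strictly triangular, hence nilpotent: M² = 0, so M¹⁰ = 0.

[[0, 0], [0, 0]]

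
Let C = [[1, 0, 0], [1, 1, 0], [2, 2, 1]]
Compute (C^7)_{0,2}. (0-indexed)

0

C = I + N where N = [[0, 0, 0], [1, 0, 0], [2, 2, 0]] is strictly lower-triangular, so N^3 = 0.
(I + N)^7 = I + 7·N + 21·N^2 = [[1, 0, 0], [7, 1, 0], [56, 14, 1]].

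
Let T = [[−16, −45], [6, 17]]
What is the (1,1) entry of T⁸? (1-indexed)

tr T = 1 and det T = −2, so the characteristic polynomial is λ² − (1)λ + (−2) with roots −1 and 2.
Eigenvectors give P = [[−3, −5], [1, 2]] with P⁻¹ = [[−2, −5], [1, 3]], and T = P·diag(−1, 2)·P⁻¹.
Then T⁸ = P·diag(1, 256)·P⁻¹ = [[−3, −1280], [1, 512]] · [[−2, −5], [1, 3]] = [[−1274, −3825], [510, 1531]].

−1274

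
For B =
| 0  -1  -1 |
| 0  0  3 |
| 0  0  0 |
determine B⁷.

[[0, 0, 0], [0, 0, 0], [0, 0, 0]]

B is strictly triangular, hence nilpotent: B³ = 0, so B⁷ = 0.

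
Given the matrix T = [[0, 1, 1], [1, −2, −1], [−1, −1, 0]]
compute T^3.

[[−2, 7, 3], [3, −16, −7], [1, −3, −2]]

T^2 = [[0, −3, −1], [−1, 6, 3], [−1, 1, 0]]
T^3 = [[−2, 7, 3], [3, −16, −7], [1, −3, −2]]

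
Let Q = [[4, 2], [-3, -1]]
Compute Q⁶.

[[190, 126], [-189, -125]]

tr Q = 3 and det Q = 2, so the characteristic polynomial is λ² − (3)λ + (2) with roots 1 and 2.
Eigenvectors give P = [[-2, -1], [3, 1]] with P⁻¹ = [[1, 1], [-3, -2]], and Q = P·diag(1, 2)·P⁻¹.
Then Q⁶ = P·diag(1, 64)·P⁻¹ = [[-2, -64], [3, 64]] · [[1, 1], [-3, -2]] = [[190, 126], [-189, -125]].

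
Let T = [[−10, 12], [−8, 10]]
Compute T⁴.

tr T = 0 and det T = −4, so the characteristic polynomial is λ² − (0)λ + (−4) with roots 2 and −2.
Eigenvectors give P = [[−1, 3], [−1, 2]] with P⁻¹ = [[2, −3], [1, −1]], and T = P·diag(2, −2)·P⁻¹.
Then T⁴ = P·diag(16, 16)·P⁻¹ = [[−16, 48], [−16, 32]] · [[2, −3], [1, −1]] = [[16, 0], [0, 16]].

[[16, 0], [0, 16]]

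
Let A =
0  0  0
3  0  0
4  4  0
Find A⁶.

[[0, 0, 0], [0, 0, 0], [0, 0, 0]]

A is strictly triangular, hence nilpotent: A³ = 0, so A⁶ = 0.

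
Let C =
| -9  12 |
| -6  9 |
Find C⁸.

[[6561, 0], [0, 6561]]

tr C = 0 and det C = -9, so the characteristic polynomial is λ² − (0)λ + (-9) with roots 3 and -3.
Eigenvectors give P = [[1, -2], [1, -1]] with P⁻¹ = [[-1, 2], [-1, 1]], and C = P·diag(3, -3)·P⁻¹.
Then C⁸ = P·diag(6561, 6561)·P⁻¹ = [[6561, -13122], [6561, -6561]] · [[-1, 2], [-1, 1]] = [[6561, 0], [0, 6561]].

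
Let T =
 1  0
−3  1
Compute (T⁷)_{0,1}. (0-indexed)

0

T = I + N where N = [[0, 0], [−3, 0]] is strictly lower-triangular, so N² = 0.
(I + N)⁷ = I + 7·N = [[1, 0], [−21, 1]].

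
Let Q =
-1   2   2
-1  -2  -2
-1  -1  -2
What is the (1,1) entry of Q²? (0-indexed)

4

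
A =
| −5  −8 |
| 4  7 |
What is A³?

tr A = 2 and det A = −3, so the characteristic polynomial is λ² − (2)λ + (−3) with roots 3 and −1.
Eigenvectors give P = [[1, −2], [−1, 1]] with P⁻¹ = [[−1, −2], [−1, −1]], and A = P·diag(3, −1)·P⁻¹.
Then A³ = P·diag(27, −1)·P⁻¹ = [[27, 2], [−27, −1]] · [[−1, −2], [−1, −1]] = [[−29, −56], [28, 55]].

[[−29, −56], [28, 55]]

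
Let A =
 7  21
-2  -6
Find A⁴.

A² = A (a projection; rank 1, trace 1), so A⁴ = A.

[[7, 21], [-2, -6]]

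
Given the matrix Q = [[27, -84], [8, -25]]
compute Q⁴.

tr Q = 2 and det Q = -3, so the characteristic polynomial is λ² − (2)λ + (-3) with roots -1 and 3.
Eigenvectors give P = [[3, 7], [1, 2]] with P⁻¹ = [[-2, 7], [1, -3]], and Q = P·diag(-1, 3)·P⁻¹.
Then Q⁴ = P·diag(1, 81)·P⁻¹ = [[3, 567], [1, 162]] · [[-2, 7], [1, -3]] = [[561, -1680], [160, -479]].

[[561, -1680], [160, -479]]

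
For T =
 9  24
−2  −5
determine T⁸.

tr T = 4 and det T = 3, so the characteristic polynomial is λ² − (4)λ + (3) with roots 3 and 1.
Eigenvectors give P = [[4, −3], [−1, 1]] with P⁻¹ = [[1, 3], [1, 4]], and T = P·diag(3, 1)·P⁻¹.
Then T⁸ = P·diag(6561, 1)·P⁻¹ = [[26244, −3], [−6561, 1]] · [[1, 3], [1, 4]] = [[26241, 78720], [−6560, −19679]].

[[26241, 78720], [−6560, −19679]]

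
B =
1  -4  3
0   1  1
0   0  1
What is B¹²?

B = I + N where N = [[0, -4, 3], [0, 0, 1], [0, 0, 0]] is strictly upper-triangular, so N³ = 0.
(I + N)¹² = I + 12·N + 66·N² = [[1, -48, -228], [0, 1, 12], [0, 0, 1]].

[[1, -48, -228], [0, 1, 12], [0, 0, 1]]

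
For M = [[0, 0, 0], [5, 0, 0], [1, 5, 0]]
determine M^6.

[[0, 0, 0], [0, 0, 0], [0, 0, 0]]

M is strictly triangular, hence nilpotent: M^3 = 0, so M^6 = 0.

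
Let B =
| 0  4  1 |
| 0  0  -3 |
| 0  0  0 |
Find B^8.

B is strictly triangular, hence nilpotent: B^3 = 0, so B^8 = 0.

[[0, 0, 0], [0, 0, 0], [0, 0, 0]]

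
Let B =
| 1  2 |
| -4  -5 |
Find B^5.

[[241, 242], [-484, -485]]

tr B = -4 and det B = 3, so the characteristic polynomial is λ² − (-4)λ + (3) with roots -3 and -1.
Eigenvectors give P = [[-1, 1], [2, -1]] with P⁻¹ = [[1, 1], [2, 1]], and B = P·diag(-3, -1)·P⁻¹.
Then B^5 = P·diag(-243, -1)·P⁻¹ = [[243, -1], [-486, 1]] · [[1, 1], [2, 1]] = [[241, 242], [-484, -485]].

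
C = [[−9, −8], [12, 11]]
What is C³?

[[−57, −56], [84, 83]]

tr C = 2 and det C = −3, so the characteristic polynomial is λ² − (2)λ + (−3) with roots 3 and −1.
Eigenvectors give P = [[−2, −1], [3, 1]] with P⁻¹ = [[1, 1], [−3, −2]], and C = P·diag(3, −1)·P⁻¹.
Then C³ = P·diag(27, −1)·P⁻¹ = [[−54, 1], [81, −1]] · [[1, 1], [−3, −2]] = [[−57, −56], [84, 83]].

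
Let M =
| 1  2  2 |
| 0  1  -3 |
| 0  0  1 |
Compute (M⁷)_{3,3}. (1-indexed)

1

M = I + N where N = [[0, 2, 2], [0, 0, -3], [0, 0, 0]] is strictly upper-triangular, so N³ = 0.
(I + N)⁷ = I + 7·N + 21·N² = [[1, 14, -112], [0, 1, -21], [0, 0, 1]].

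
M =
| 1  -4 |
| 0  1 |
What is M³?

M = I + N where N = [[0, -4], [0, 0]] is strictly upper-triangular, so N² = 0.
(I + N)³ = I + 3·N = [[1, -12], [0, 1]].

[[1, -12], [0, 1]]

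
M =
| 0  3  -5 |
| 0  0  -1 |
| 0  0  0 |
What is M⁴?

M is strictly triangular, hence nilpotent: M³ = 0, so M⁴ = 0.

[[0, 0, 0], [0, 0, 0], [0, 0, 0]]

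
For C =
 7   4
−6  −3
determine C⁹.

tr C = 4 and det C = 3, so the characteristic polynomial is λ² − (4)λ + (3) with roots 3 and 1.
Eigenvectors give P = [[−1, −2], [1, 3]] with P⁻¹ = [[−3, −2], [1, 1]], and C = P·diag(3, 1)·P⁻¹.
Then C⁹ = P·diag(19683, 1)·P⁻¹ = [[−19683, −2], [19683, 3]] · [[−3, −2], [1, 1]] = [[59047, 39364], [−59046, −39363]].

[[59047, 39364], [−59046, −39363]]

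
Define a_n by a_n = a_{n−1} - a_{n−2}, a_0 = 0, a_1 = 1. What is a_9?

With companion matrix M = [[1, -1], [1, 0]], [a_n, a_{n−1}]ᵀ = M·[a_{n−1}, a_{n−2}]ᵀ, so [a_9, a_8]ᵀ = M^8·[a_1, a_0]ᵀ.
M^8 = [[0, -1], [1, -1]], giving [a_9, a_8]ᵀ = [[0], [1]].

0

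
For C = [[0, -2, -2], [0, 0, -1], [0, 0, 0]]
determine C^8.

[[0, 0, 0], [0, 0, 0], [0, 0, 0]]

C is strictly triangular, hence nilpotent: C^3 = 0, so C^8 = 0.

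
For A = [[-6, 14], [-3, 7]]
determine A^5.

A² = A (a projection; rank 1, trace 1), so A^5 = A.

[[-6, 14], [-3, 7]]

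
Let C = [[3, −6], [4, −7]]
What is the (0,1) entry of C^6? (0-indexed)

tr C = −4 and det C = 3, so the characteristic polynomial is λ² − (−4)λ + (3) with roots −1 and −3.
Eigenvectors give P = [[3, 1], [2, 1]] with P⁻¹ = [[1, −1], [−2, 3]], and C = P·diag(−1, −3)·P⁻¹.
Then C^6 = P·diag(1, 729)·P⁻¹ = [[3, 729], [2, 729]] · [[1, −1], [−2, 3]] = [[−1455, 2184], [−1456, 2185]].

2184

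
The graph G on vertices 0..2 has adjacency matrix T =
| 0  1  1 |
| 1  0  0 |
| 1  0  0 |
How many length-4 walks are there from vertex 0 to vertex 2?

0

The number of length-4 walks from vertex 0 to vertex 2 is entry (0,2) of T^4, where T is the adjacency matrix.
T^2 = [[2, 0, 0], [0, 1, 1], [0, 1, 1]]
T^3 = [[0, 2, 2], [2, 0, 0], [2, 0, 0]]
T^4 = [[4, 0, 0], [0, 2, 2], [0, 2, 2]]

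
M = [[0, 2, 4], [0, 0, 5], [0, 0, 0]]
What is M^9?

M is strictly triangular, hence nilpotent: M^3 = 0, so M^9 = 0.

[[0, 0, 0], [0, 0, 0], [0, 0, 0]]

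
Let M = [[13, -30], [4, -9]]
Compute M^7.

[[13117, -32790], [4372, -10929]]

tr M = 4 and det M = 3, so the characteristic polynomial is λ² − (4)λ + (3) with roots 3 and 1.
Eigenvectors give P = [[-3, 5], [-1, 2]] with P⁻¹ = [[-2, 5], [-1, 3]], and M = P·diag(3, 1)·P⁻¹.
Then M^7 = P·diag(2187, 1)·P⁻¹ = [[-6561, 5], [-2187, 2]] · [[-2, 5], [-1, 3]] = [[13117, -32790], [4372, -10929]].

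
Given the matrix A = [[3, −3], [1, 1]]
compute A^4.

[[−12, −48], [16, −44]]

A^2 = [[6, −12], [4, −2]]
A^3 = [[6, −30], [10, −14]]
A^4 = [[−12, −48], [16, −44]]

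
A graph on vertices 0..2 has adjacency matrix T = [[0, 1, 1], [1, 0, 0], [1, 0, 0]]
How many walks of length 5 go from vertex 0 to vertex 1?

4

The number of length-5 walks from vertex 0 to vertex 1 is entry (0,1) of T⁵, where T is the adjacency matrix.
T² = [[2, 0, 0], [0, 1, 1], [0, 1, 1]]
T³ = [[0, 2, 2], [2, 0, 0], [2, 0, 0]]
T⁴ = [[4, 0, 0], [0, 2, 2], [0, 2, 2]]
T⁵ = [[0, 4, 4], [4, 0, 0], [4, 0, 0]]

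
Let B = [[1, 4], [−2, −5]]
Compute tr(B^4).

82

tr B = −4 and det B = 3, so the characteristic polynomial is λ² − (−4)λ + (3) with roots −3 and −1.
Eigenvectors give P = [[−1, 2], [1, −1]] with P⁻¹ = [[1, 2], [1, 1]], and B = P·diag(−3, −1)·P⁻¹.
Then B^4 = P·diag(81, 1)·P⁻¹ = [[−81, 2], [81, −1]] · [[1, 2], [1, 1]] = [[−79, −160], [80, 161]].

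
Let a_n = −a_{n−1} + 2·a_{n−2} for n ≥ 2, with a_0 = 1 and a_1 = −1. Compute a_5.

−21

With companion matrix Q = [[−1, 2], [1, 0]], [a_n, a_{n−1}]ᵀ = Q·[a_{n−1}, a_{n−2}]ᵀ, so [a_5, a_4]ᵀ = Q⁴·[a_1, a_0]ᵀ.
Q⁴ = [[11, −10], [−5, 6]], giving [a_5, a_4]ᵀ = [[−21], [11]].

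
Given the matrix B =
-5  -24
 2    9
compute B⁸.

[[-19679, -78720], [6560, 26241]]

tr B = 4 and det B = 3, so the characteristic polynomial is λ² − (4)λ + (3) with roots 3 and 1.
Eigenvectors give P = [[3, -4], [-1, 1]] with P⁻¹ = [[-1, -4], [-1, -3]], and B = P·diag(3, 1)·P⁻¹.
Then B⁸ = P·diag(6561, 1)·P⁻¹ = [[19683, -4], [-6561, 1]] · [[-1, -4], [-1, -3]] = [[-19679, -78720], [6560, 26241]].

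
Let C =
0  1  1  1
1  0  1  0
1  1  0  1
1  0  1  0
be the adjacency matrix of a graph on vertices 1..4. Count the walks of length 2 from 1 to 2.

The number of length-2 walks from vertex 1 to vertex 2 is entry (1,2) of C^2, where C is the adjacency matrix.
C^2 = [[3, 1, 2, 1], [1, 2, 1, 2], [2, 1, 3, 1], [1, 2, 1, 2]]

1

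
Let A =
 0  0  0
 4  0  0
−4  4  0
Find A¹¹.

[[0, 0, 0], [0, 0, 0], [0, 0, 0]]

A is strictly triangular, hence nilpotent: A³ = 0, so A¹¹ = 0.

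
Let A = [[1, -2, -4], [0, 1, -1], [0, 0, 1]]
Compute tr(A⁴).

A = I + N where N = [[0, -2, -4], [0, 0, -1], [0, 0, 0]] is strictly upper-triangular, so N³ = 0.
(I + N)⁴ = I + 4·N + 6·N² = [[1, -8, -4], [0, 1, -4], [0, 0, 1]].

3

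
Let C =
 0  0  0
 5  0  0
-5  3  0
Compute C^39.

C is strictly triangular, hence nilpotent: C^3 = 0, so C^39 = 0.

[[0, 0, 0], [0, 0, 0], [0, 0, 0]]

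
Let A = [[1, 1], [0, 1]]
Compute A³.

[[1, 3], [0, 1]]

A² = [[1, 2], [0, 1]]
A³ = [[1, 3], [0, 1]]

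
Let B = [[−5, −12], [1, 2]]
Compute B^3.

[[−29, −84], [7, 20]]

tr B = −3 and det B = 2, so the characteristic polynomial is λ² − (−3)λ + (2) with roots −2 and −1.
Eigenvectors give P = [[4, −3], [−1, 1]] with P⁻¹ = [[1, 3], [1, 4]], and B = P·diag(−2, −1)·P⁻¹.
Then B^3 = P·diag(−8, −1)·P⁻¹ = [[−32, 3], [8, −1]] · [[1, 3], [1, 4]] = [[−29, −84], [7, 20]].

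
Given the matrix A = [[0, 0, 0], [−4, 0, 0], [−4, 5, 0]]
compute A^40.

A is strictly triangular, hence nilpotent: A^3 = 0, so A^40 = 0.

[[0, 0, 0], [0, 0, 0], [0, 0, 0]]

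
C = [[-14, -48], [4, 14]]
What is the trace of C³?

tr C = 0 and det C = -4, so the characteristic polynomial is λ² − (0)λ + (-4) with roots -2 and 2.
Eigenvectors give P = [[4, -3], [-1, 1]] with P⁻¹ = [[1, 3], [1, 4]], and C = P·diag(-2, 2)·P⁻¹.
Then C³ = P·diag(-8, 8)·P⁻¹ = [[-32, -24], [8, 8]] · [[1, 3], [1, 4]] = [[-56, -192], [16, 56]].

0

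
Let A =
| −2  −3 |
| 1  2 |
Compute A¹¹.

A² = I (check: tr A = 0 and det A = −1), so A¹¹ = A since 11 is odd.

[[−2, −3], [1, 2]]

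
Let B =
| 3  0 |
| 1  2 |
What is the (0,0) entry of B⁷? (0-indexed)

2187

tr B = 5 and det B = 6, so the characteristic polynomial is λ² − (5)λ + (6) with roots 3 and 2.
Eigenvectors give P = [[1, 0], [1, −1]] with P⁻¹ = [[1, 0], [1, −1]], and B = P·diag(3, 2)·P⁻¹.
Then B⁷ = P·diag(2187, 128)·P⁻¹ = [[2187, 0], [2187, −128]] · [[1, 0], [1, −1]] = [[2187, 0], [2059, 128]].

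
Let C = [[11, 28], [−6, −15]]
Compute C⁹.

tr C = −4 and det C = 3, so the characteristic polynomial is λ² − (−4)λ + (3) with roots −3 and −1.
Eigenvectors give P = [[2, 7], [−1, −3]] with P⁻¹ = [[−3, −7], [1, 2]], and C = P·diag(−3, −1)·P⁻¹.
Then C⁹ = P·diag(−19683, −1)·P⁻¹ = [[−39366, −7], [19683, 3]] · [[−3, −7], [1, 2]] = [[118091, 275548], [−59046, −137775]].

[[118091, 275548], [−59046, −137775]]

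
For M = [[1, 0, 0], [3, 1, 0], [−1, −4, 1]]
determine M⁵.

M = I + N where N = [[0, 0, 0], [3, 0, 0], [−1, −4, 0]] is strictly lower-triangular, so N³ = 0.
(I + N)⁵ = I + 5·N + 10·N² = [[1, 0, 0], [15, 1, 0], [−125, −20, 1]].

[[1, 0, 0], [15, 1, 0], [−125, −20, 1]]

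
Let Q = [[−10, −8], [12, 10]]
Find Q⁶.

tr Q = 0 and det Q = −4, so the characteristic polynomial is λ² − (0)λ + (−4) with roots −2 and 2.
Eigenvectors give P = [[−1, 2], [1, −3]] with P⁻¹ = [[−3, −2], [−1, −1]], and Q = P·diag(−2, 2)·P⁻¹.
Then Q⁶ = P·diag(64, 64)·P⁻¹ = [[−64, 128], [64, −192]] · [[−3, −2], [−1, −1]] = [[64, 0], [0, 64]].

[[64, 0], [0, 64]]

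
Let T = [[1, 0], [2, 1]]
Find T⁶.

T = I + N where N = [[0, 0], [2, 0]] is strictly lower-triangular, so N² = 0.
(I + N)⁶ = I + 6·N = [[1, 0], [12, 1]].

[[1, 0], [12, 1]]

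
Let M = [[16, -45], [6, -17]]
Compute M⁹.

tr M = -1 and det M = -2, so the characteristic polynomial is λ² − (-1)λ + (-2) with roots 1 and -2.
Eigenvectors give P = [[3, -5], [1, -2]] with P⁻¹ = [[2, -5], [1, -3]], and M = P·diag(1, -2)·P⁻¹.
Then M⁹ = P·diag(1, -512)·P⁻¹ = [[3, 2560], [1, 1024]] · [[2, -5], [1, -3]] = [[2566, -7695], [1026, -3077]].

[[2566, -7695], [1026, -3077]]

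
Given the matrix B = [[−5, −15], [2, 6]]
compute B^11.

B² = B (a projection; rank 1, trace 1), so B^11 = B.

[[−5, −15], [2, 6]]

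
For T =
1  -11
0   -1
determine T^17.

[[1, -11], [0, -1]]

T² = I (check: tr T = 0 and det T = -1), so T^17 = T since 17 is odd.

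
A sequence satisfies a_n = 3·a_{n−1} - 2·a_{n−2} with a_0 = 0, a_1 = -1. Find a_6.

-63

With companion matrix B = [[3, -2], [1, 0]], [a_n, a_{n−1}]ᵀ = B·[a_{n−1}, a_{n−2}]ᵀ, so [a_6, a_5]ᵀ = B^5·[a_1, a_0]ᵀ.
B^5 = [[63, -62], [31, -30]], giving [a_6, a_5]ᵀ = [[-63], [-31]].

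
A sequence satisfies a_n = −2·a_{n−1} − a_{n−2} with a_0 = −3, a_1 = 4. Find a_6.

−9

With companion matrix B = [[−2, −1], [1, 0]], [a_n, a_{n−1}]ᵀ = B·[a_{n−1}, a_{n−2}]ᵀ, so [a_6, a_5]ᵀ = B⁵·[a_1, a_0]ᵀ.
B⁵ = [[−6, −5], [5, 4]], giving [a_6, a_5]ᵀ = [[−9], [8]].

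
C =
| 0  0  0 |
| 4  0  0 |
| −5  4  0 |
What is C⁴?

[[0, 0, 0], [0, 0, 0], [0, 0, 0]]

C is strictly triangular, hence nilpotent: C³ = 0, so C⁴ = 0.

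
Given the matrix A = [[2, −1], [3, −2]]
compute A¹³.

A² = I (check: tr A = 0 and det A = −1), so A¹³ = A since 13 is odd.

[[2, −1], [3, −2]]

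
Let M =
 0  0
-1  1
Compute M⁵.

M² = M (a projection; rank 1, trace 1), so M⁵ = M.

[[0, 0], [-1, 1]]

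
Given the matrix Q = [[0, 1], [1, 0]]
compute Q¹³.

Q² = I (check: tr Q = 0 and det Q = -1), so Q¹³ = Q since 13 is odd.

[[0, 1], [1, 0]]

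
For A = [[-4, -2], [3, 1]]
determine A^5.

[[-94, -62], [93, 61]]

tr A = -3 and det A = 2, so the characteristic polynomial is λ² − (-3)λ + (2) with roots -2 and -1.
Eigenvectors give P = [[-1, 2], [1, -3]] with P⁻¹ = [[-3, -2], [-1, -1]], and A = P·diag(-2, -1)·P⁻¹.
Then A^5 = P·diag(-32, -1)·P⁻¹ = [[32, -2], [-32, 3]] · [[-3, -2], [-1, -1]] = [[-94, -62], [93, 61]].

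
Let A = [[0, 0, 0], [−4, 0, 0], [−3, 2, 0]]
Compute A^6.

[[0, 0, 0], [0, 0, 0], [0, 0, 0]]

A is strictly triangular, hence nilpotent: A^3 = 0, so A^6 = 0.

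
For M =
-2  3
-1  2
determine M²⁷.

[[-2, 3], [-1, 2]]

M² = I (check: tr M = 0 and det M = -1), so M²⁷ = M since 27 is odd.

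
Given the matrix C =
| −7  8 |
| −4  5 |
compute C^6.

[[1457, −1456], [728, −727]]

tr C = −2 and det C = −3, so the characteristic polynomial is λ² − (−2)λ + (−3) with roots −3 and 1.
Eigenvectors give P = [[2, 1], [1, 1]] with P⁻¹ = [[1, −1], [−1, 2]], and C = P·diag(−3, 1)·P⁻¹.
Then C^6 = P·diag(729, 1)·P⁻¹ = [[1458, 1], [729, 1]] · [[1, −1], [−1, 2]] = [[1457, −1456], [728, −727]].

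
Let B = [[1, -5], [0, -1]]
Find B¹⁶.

B² = I (check: tr B = 0 and det B = -1), so B¹⁶ = I since 16 is even.

[[1, 0], [0, 1]]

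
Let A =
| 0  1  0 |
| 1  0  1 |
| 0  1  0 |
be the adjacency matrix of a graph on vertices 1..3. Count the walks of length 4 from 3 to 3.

The number of length-4 walks from vertex 3 to vertex 3 is entry (3,3) of A^4, where A is the adjacency matrix.
A^2 = [[1, 0, 1], [0, 2, 0], [1, 0, 1]]
A^3 = [[0, 2, 0], [2, 0, 2], [0, 2, 0]]
A^4 = [[2, 0, 2], [0, 4, 0], [2, 0, 2]]

2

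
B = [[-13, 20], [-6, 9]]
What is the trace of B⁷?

tr B = -4 and det B = 3, so the characteristic polynomial is λ² − (-4)λ + (3) with roots -1 and -3.
Eigenvectors give P = [[5, -2], [3, -1]] with P⁻¹ = [[-1, 2], [-3, 5]], and B = P·diag(-1, -3)·P⁻¹.
Then B⁷ = P·diag(-1, -2187)·P⁻¹ = [[-5, 4374], [-3, 2187]] · [[-1, 2], [-3, 5]] = [[-13117, 21860], [-6558, 10929]].

-2188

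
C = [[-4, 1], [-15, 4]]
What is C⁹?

C² = I (check: tr C = 0 and det C = -1), so C⁹ = C since 9 is odd.

[[-4, 1], [-15, 4]]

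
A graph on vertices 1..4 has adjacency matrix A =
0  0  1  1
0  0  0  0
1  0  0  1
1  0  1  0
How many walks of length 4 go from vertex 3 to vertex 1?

5

The number of length-4 walks from vertex 3 to vertex 1 is entry (3,1) of A^4, where A is the adjacency matrix.
A^2 = [[2, 0, 1, 1], [0, 0, 0, 0], [1, 0, 2, 1], [1, 0, 1, 2]]
A^3 = [[2, 0, 3, 3], [0, 0, 0, 0], [3, 0, 2, 3], [3, 0, 3, 2]]
A^4 = [[6, 0, 5, 5], [0, 0, 0, 0], [5, 0, 6, 5], [5, 0, 5, 6]]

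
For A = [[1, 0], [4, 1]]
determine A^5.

[[1, 0], [20, 1]]

A = I + N where N = [[0, 0], [4, 0]] is strictly lower-triangular, so N^2 = 0.
(I + N)^5 = I + 5·N = [[1, 0], [20, 1]].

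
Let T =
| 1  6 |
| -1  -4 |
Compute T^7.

tr T = -3 and det T = 2, so the characteristic polynomial is λ² − (-3)λ + (2) with roots -2 and -1.
Eigenvectors give P = [[-2, -3], [1, 1]] with P⁻¹ = [[1, 3], [-1, -2]], and T = P·diag(-2, -1)·P⁻¹.
Then T^7 = P·diag(-128, -1)·P⁻¹ = [[256, 3], [-128, -1]] · [[1, 3], [-1, -2]] = [[253, 762], [-127, -382]].

[[253, 762], [-127, -382]]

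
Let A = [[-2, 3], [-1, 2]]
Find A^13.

A² = I (check: tr A = 0 and det A = -1), so A^13 = A since 13 is odd.

[[-2, 3], [-1, 2]]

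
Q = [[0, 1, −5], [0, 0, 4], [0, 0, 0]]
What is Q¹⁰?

[[0, 0, 0], [0, 0, 0], [0, 0, 0]]

Q is strictly triangular, hence nilpotent: Q³ = 0, so Q¹⁰ = 0.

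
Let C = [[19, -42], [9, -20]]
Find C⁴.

tr C = -1 and det C = -2, so the characteristic polynomial is λ² − (-1)λ + (-2) with roots -2 and 1.
Eigenvectors give P = [[-2, 7], [-1, 3]] with P⁻¹ = [[3, -7], [1, -2]], and C = P·diag(-2, 1)·P⁻¹.
Then C⁴ = P·diag(16, 1)·P⁻¹ = [[-32, 7], [-16, 3]] · [[3, -7], [1, -2]] = [[-89, 210], [-45, 106]].

[[-89, 210], [-45, 106]]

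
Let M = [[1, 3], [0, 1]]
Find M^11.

M = I + N where N = [[0, 3], [0, 0]] is strictly upper-triangular, so N^2 = 0.
(I + N)^11 = I + 11·N = [[1, 33], [0, 1]].

[[1, 33], [0, 1]]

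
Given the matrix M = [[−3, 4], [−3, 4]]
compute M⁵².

[[−3, 4], [−3, 4]]

M² = M (a projection; rank 1, trace 1), so M⁵² = M.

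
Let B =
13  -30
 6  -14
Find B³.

tr B = -1 and det B = -2, so the characteristic polynomial is λ² − (-1)λ + (-2) with roots 1 and -2.
Eigenvectors give P = [[-5, 2], [-2, 1]] with P⁻¹ = [[-1, 2], [-2, 5]], and B = P·diag(1, -2)·P⁻¹.
Then B³ = P·diag(1, -8)·P⁻¹ = [[-5, -16], [-2, -8]] · [[-1, 2], [-2, 5]] = [[37, -90], [18, -44]].

[[37, -90], [18, -44]]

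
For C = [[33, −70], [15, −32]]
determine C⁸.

tr C = 1 and det C = −6, so the characteristic polynomial is λ² − (1)λ + (−6) with roots 3 and −2.
Eigenvectors give P = [[−7, 2], [−3, 1]] with P⁻¹ = [[−1, 2], [−3, 7]], and C = P·diag(3, −2)·P⁻¹.
Then C⁸ = P·diag(6561, 256)·P⁻¹ = [[−45927, 512], [−19683, 256]] · [[−1, 2], [−3, 7]] = [[44391, −88270], [18915, −37574]].

[[44391, −88270], [18915, −37574]]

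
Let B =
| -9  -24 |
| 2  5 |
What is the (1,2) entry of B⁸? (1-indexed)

tr B = -4 and det B = 3, so the characteristic polynomial is λ² − (-4)λ + (3) with roots -1 and -3.
Eigenvectors give P = [[-3, 4], [1, -1]] with P⁻¹ = [[1, 4], [1, 3]], and B = P·diag(-1, -3)·P⁻¹.
Then B⁸ = P·diag(1, 6561)·P⁻¹ = [[-3, 26244], [1, -6561]] · [[1, 4], [1, 3]] = [[26241, 78720], [-6560, -19679]].

78720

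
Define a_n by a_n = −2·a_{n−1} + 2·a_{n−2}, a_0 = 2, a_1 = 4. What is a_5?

With companion matrix Q = [[−2, 2], [1, 0]], [a_n, a_{n−1}]ᵀ = Q·[a_{n−1}, a_{n−2}]ᵀ, so [a_5, a_4]ᵀ = Q^4·[a_1, a_0]ᵀ.
Q^4 = [[44, −32], [−16, 12]], giving [a_5, a_4]ᵀ = [[112], [−40]].

112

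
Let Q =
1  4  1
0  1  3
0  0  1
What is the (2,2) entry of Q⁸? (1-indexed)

1

Q = I + N where N = [[0, 4, 1], [0, 0, 3], [0, 0, 0]] is strictly upper-triangular, so N³ = 0.
(I + N)⁸ = I + 8·N + 28·N² = [[1, 32, 344], [0, 1, 24], [0, 0, 1]].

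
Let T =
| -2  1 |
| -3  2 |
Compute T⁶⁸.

T² = I (check: tr T = 0 and det T = -1), so T⁶⁸ = I since 68 is even.

[[1, 0], [0, 1]]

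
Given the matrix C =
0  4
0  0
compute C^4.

[[0, 0], [0, 0]]

C is strictly triangular, hence nilpotent: C^2 = 0, so C^4 = 0.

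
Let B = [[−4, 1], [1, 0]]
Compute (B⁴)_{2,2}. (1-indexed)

17

B² = [[17, −4], [−4, 1]]
B³ = [[−72, 17], [17, −4]]
B⁴ = [[305, −72], [−72, 17]]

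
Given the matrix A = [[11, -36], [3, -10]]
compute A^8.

tr A = 1 and det A = -2, so the characteristic polynomial is λ² − (1)λ + (-2) with roots -1 and 2.
Eigenvectors give P = [[3, 4], [1, 1]] with P⁻¹ = [[-1, 4], [1, -3]], and A = P·diag(-1, 2)·P⁻¹.
Then A^8 = P·diag(1, 256)·P⁻¹ = [[3, 1024], [1, 256]] · [[-1, 4], [1, -3]] = [[1021, -3060], [255, -764]].

[[1021, -3060], [255, -764]]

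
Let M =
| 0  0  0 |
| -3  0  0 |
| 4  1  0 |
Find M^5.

[[0, 0, 0], [0, 0, 0], [0, 0, 0]]

M is strictly triangular, hence nilpotent: M^3 = 0, so M^5 = 0.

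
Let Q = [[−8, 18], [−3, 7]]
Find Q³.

tr Q = −1 and det Q = −2, so the characteristic polynomial is λ² − (−1)λ + (−2) with roots −2 and 1.
Eigenvectors give P = [[3, −2], [1, −1]] with P⁻¹ = [[1, −2], [1, −3]], and Q = P·diag(−2, 1)·P⁻¹.
Then Q³ = P·diag(−8, 1)·P⁻¹ = [[−24, −2], [−8, −1]] · [[1, −2], [1, −3]] = [[−26, 54], [−9, 19]].

[[−26, 54], [−9, 19]]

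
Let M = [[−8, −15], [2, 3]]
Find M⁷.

[[−12482, −30885], [4118, 10167]]

tr M = −5 and det M = 6, so the characteristic polynomial is λ² − (−5)λ + (6) with roots −2 and −3.
Eigenvectors give P = [[−5, −3], [2, 1]] with P⁻¹ = [[1, 3], [−2, −5]], and M = P·diag(−2, −3)·P⁻¹.
Then M⁷ = P·diag(−128, −2187)·P⁻¹ = [[640, 6561], [−256, −2187]] · [[1, 3], [−2, −5]] = [[−12482, −30885], [4118, 10167]].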